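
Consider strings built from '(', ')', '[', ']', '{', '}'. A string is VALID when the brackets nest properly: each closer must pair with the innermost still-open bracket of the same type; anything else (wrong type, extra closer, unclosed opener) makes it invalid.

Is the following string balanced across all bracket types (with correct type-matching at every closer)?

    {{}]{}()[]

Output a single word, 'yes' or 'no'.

Answer: no

Derivation:
pos 0: push '{'; stack = {
pos 1: push '{'; stack = {{
pos 2: '}' matches '{'; pop; stack = {
pos 3: saw closer ']' but top of stack is '{' (expected '}') → INVALID
Verdict: type mismatch at position 3: ']' closes '{' → no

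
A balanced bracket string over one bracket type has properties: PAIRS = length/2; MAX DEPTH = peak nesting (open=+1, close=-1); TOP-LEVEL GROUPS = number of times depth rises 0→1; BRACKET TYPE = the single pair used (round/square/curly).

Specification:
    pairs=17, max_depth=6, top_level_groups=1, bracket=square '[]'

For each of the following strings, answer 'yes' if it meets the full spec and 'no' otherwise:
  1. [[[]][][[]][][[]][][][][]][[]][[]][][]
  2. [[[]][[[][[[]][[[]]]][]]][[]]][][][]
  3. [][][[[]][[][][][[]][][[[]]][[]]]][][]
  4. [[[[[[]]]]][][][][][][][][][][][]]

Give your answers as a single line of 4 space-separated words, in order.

String 1 '[[[]][][[]][][[]][][][][]][[]][[]][][]': depth seq [1 2 3 2 1 2 1 2 3 2 1 2 1 2 3 2 1 2 1 2 1 2 1 2 1 0 1 2 1 0 1 2 1 0 1 0 1 0]
  -> pairs=19 depth=3 groups=5 -> no
String 2 '[[[]][[[][[[]][[[]]]][]]][[]]][][][]': depth seq [1 2 3 2 1 2 3 4 3 4 5 6 5 4 5 6 7 6 5 4 3 4 3 2 1 2 3 2 1 0 1 0 1 0 1 0]
  -> pairs=18 depth=7 groups=4 -> no
String 3 '[][][[[]][[][][][[]][][[[]]][[]]]][][]': depth seq [1 0 1 0 1 2 3 2 1 2 3 2 3 2 3 2 3 4 3 2 3 2 3 4 5 4 3 2 3 4 3 2 1 0 1 0 1 0]
  -> pairs=19 depth=5 groups=5 -> no
String 4 '[[[[[[]]]]][][][][][][][][][][][]]': depth seq [1 2 3 4 5 6 5 4 3 2 1 2 1 2 1 2 1 2 1 2 1 2 1 2 1 2 1 2 1 2 1 2 1 0]
  -> pairs=17 depth=6 groups=1 -> yes

Answer: no no no yes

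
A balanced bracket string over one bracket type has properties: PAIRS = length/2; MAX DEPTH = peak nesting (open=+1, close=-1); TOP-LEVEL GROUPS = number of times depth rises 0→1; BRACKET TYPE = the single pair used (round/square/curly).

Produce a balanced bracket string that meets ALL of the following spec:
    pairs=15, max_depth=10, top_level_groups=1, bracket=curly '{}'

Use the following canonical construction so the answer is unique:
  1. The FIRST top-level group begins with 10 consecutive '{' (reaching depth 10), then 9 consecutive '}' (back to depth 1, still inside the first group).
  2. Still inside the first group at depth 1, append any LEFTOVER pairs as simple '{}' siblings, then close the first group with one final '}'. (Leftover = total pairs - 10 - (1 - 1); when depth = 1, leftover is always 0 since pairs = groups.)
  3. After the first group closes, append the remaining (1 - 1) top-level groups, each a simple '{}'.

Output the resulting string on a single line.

Spec: pairs=15 depth=10 groups=1
Leftover pairs = 15 - 10 - (1-1) = 5
First group: deep chain of depth 10 + 5 sibling pairs
Remaining 0 groups: simple '{}' each

Answer: {{{{{{{{{{}}}}}}}}}{}{}{}{}{}}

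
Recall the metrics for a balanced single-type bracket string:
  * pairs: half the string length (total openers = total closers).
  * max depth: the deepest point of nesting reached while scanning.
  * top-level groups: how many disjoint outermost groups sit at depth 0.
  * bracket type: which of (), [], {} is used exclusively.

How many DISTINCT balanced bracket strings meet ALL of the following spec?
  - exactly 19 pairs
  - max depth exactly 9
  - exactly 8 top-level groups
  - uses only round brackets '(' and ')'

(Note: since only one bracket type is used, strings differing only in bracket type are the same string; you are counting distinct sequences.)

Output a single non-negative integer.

Answer: 20176

Derivation:
Spec: pairs=19 depth=9 groups=8
Count(depth <= 9) = 14564488
Count(depth <= 8) = 14544312
Count(depth == 9) = 14564488 - 14544312 = 20176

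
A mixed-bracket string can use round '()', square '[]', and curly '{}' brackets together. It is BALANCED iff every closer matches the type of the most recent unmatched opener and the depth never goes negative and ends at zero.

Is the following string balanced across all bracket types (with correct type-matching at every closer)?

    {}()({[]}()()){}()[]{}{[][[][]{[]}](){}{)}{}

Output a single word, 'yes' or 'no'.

pos 0: push '{'; stack = {
pos 1: '}' matches '{'; pop; stack = (empty)
pos 2: push '('; stack = (
pos 3: ')' matches '('; pop; stack = (empty)
pos 4: push '('; stack = (
pos 5: push '{'; stack = ({
pos 6: push '['; stack = ({[
pos 7: ']' matches '['; pop; stack = ({
pos 8: '}' matches '{'; pop; stack = (
pos 9: push '('; stack = ((
pos 10: ')' matches '('; pop; stack = (
pos 11: push '('; stack = ((
pos 12: ')' matches '('; pop; stack = (
pos 13: ')' matches '('; pop; stack = (empty)
pos 14: push '{'; stack = {
pos 15: '}' matches '{'; pop; stack = (empty)
pos 16: push '('; stack = (
pos 17: ')' matches '('; pop; stack = (empty)
pos 18: push '['; stack = [
pos 19: ']' matches '['; pop; stack = (empty)
pos 20: push '{'; stack = {
pos 21: '}' matches '{'; pop; stack = (empty)
pos 22: push '{'; stack = {
pos 23: push '['; stack = {[
pos 24: ']' matches '['; pop; stack = {
pos 25: push '['; stack = {[
pos 26: push '['; stack = {[[
pos 27: ']' matches '['; pop; stack = {[
pos 28: push '['; stack = {[[
pos 29: ']' matches '['; pop; stack = {[
pos 30: push '{'; stack = {[{
pos 31: push '['; stack = {[{[
pos 32: ']' matches '['; pop; stack = {[{
pos 33: '}' matches '{'; pop; stack = {[
pos 34: ']' matches '['; pop; stack = {
pos 35: push '('; stack = {(
pos 36: ')' matches '('; pop; stack = {
pos 37: push '{'; stack = {{
pos 38: '}' matches '{'; pop; stack = {
pos 39: push '{'; stack = {{
pos 40: saw closer ')' but top of stack is '{' (expected '}') → INVALID
Verdict: type mismatch at position 40: ')' closes '{' → no

Answer: no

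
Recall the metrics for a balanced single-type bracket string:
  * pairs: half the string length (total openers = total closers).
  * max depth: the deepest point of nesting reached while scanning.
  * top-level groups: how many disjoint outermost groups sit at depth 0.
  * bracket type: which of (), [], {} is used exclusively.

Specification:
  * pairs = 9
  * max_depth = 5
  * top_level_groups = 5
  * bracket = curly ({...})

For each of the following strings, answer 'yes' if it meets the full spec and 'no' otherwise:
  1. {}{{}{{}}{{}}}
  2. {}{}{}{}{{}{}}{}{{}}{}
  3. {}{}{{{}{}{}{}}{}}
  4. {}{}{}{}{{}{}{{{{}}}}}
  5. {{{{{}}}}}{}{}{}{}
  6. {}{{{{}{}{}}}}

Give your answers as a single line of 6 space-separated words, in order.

Answer: no no no no yes no

Derivation:
String 1 '{}{{}{{}}{{}}}': depth seq [1 0 1 2 1 2 3 2 1 2 3 2 1 0]
  -> pairs=7 depth=3 groups=2 -> no
String 2 '{}{}{}{}{{}{}}{}{{}}{}': depth seq [1 0 1 0 1 0 1 0 1 2 1 2 1 0 1 0 1 2 1 0 1 0]
  -> pairs=11 depth=2 groups=8 -> no
String 3 '{}{}{{{}{}{}{}}{}}': depth seq [1 0 1 0 1 2 3 2 3 2 3 2 3 2 1 2 1 0]
  -> pairs=9 depth=3 groups=3 -> no
String 4 '{}{}{}{}{{}{}{{{{}}}}}': depth seq [1 0 1 0 1 0 1 0 1 2 1 2 1 2 3 4 5 4 3 2 1 0]
  -> pairs=11 depth=5 groups=5 -> no
String 5 '{{{{{}}}}}{}{}{}{}': depth seq [1 2 3 4 5 4 3 2 1 0 1 0 1 0 1 0 1 0]
  -> pairs=9 depth=5 groups=5 -> yes
String 6 '{}{{{{}{}{}}}}': depth seq [1 0 1 2 3 4 3 4 3 4 3 2 1 0]
  -> pairs=7 depth=4 groups=2 -> no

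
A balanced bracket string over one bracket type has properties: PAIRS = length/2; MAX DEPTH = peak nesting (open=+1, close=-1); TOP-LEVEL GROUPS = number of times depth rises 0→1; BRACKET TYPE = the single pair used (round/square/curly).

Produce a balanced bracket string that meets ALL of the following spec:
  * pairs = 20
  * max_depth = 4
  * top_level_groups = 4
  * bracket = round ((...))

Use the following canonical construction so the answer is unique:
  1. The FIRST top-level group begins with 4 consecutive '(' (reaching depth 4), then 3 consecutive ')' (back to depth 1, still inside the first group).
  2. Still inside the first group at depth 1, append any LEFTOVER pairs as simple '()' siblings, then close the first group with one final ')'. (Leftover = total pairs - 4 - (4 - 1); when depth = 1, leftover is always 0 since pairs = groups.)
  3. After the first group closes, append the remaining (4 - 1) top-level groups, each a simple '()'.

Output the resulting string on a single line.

Answer: (((()))()()()()()()()()()()()()())()()()

Derivation:
Spec: pairs=20 depth=4 groups=4
Leftover pairs = 20 - 4 - (4-1) = 13
First group: deep chain of depth 4 + 13 sibling pairs
Remaining 3 groups: simple '()' each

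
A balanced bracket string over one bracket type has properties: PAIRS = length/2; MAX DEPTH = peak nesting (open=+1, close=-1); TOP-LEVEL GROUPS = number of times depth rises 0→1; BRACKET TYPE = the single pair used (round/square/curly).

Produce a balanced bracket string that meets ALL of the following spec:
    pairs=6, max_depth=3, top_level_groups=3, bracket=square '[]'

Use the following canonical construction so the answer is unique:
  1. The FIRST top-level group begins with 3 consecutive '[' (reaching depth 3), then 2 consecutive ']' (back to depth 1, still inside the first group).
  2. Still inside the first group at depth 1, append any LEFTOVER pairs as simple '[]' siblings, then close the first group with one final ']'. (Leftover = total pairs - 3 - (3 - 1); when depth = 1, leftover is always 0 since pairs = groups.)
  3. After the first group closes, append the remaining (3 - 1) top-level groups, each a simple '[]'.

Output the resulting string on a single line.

Answer: [[[]][]][][]

Derivation:
Spec: pairs=6 depth=3 groups=3
Leftover pairs = 6 - 3 - (3-1) = 1
First group: deep chain of depth 3 + 1 sibling pairs
Remaining 2 groups: simple '[]' each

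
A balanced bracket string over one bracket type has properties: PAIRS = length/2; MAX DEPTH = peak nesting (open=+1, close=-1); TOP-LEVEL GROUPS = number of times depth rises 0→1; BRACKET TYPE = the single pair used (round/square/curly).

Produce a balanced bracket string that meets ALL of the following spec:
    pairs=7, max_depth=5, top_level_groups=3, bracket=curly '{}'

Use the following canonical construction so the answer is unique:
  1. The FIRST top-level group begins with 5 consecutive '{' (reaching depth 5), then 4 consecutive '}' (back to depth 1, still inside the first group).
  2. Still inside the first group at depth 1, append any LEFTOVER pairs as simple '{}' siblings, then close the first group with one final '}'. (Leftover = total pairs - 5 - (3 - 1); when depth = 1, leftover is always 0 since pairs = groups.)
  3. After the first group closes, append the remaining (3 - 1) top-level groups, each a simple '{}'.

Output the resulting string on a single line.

Answer: {{{{{}}}}}{}{}

Derivation:
Spec: pairs=7 depth=5 groups=3
Leftover pairs = 7 - 5 - (3-1) = 0
First group: deep chain of depth 5 + 0 sibling pairs
Remaining 2 groups: simple '{}' each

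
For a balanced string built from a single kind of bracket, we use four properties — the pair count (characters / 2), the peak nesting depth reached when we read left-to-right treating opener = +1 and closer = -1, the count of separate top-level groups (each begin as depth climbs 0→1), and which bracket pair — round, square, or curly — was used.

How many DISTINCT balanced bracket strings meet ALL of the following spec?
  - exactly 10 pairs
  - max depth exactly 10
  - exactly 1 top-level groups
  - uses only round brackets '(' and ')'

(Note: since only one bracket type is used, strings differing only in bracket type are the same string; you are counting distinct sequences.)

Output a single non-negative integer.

Answer: 1

Derivation:
Spec: pairs=10 depth=10 groups=1
Count(depth <= 10) = 4862
Count(depth <= 9) = 4861
Count(depth == 10) = 4862 - 4861 = 1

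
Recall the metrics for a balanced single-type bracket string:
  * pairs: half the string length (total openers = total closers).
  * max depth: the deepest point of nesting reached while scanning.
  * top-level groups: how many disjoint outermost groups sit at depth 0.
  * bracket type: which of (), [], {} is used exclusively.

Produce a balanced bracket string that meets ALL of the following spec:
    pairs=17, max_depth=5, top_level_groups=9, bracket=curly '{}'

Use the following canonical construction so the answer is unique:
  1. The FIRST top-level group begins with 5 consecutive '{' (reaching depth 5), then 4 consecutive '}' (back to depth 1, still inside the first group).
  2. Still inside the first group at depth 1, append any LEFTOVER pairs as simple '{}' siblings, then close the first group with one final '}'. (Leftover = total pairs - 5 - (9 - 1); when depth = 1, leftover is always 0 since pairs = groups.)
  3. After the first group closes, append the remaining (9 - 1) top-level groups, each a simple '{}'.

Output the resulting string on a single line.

Answer: {{{{{}}}}{}{}{}{}}{}{}{}{}{}{}{}{}

Derivation:
Spec: pairs=17 depth=5 groups=9
Leftover pairs = 17 - 5 - (9-1) = 4
First group: deep chain of depth 5 + 4 sibling pairs
Remaining 8 groups: simple '{}' each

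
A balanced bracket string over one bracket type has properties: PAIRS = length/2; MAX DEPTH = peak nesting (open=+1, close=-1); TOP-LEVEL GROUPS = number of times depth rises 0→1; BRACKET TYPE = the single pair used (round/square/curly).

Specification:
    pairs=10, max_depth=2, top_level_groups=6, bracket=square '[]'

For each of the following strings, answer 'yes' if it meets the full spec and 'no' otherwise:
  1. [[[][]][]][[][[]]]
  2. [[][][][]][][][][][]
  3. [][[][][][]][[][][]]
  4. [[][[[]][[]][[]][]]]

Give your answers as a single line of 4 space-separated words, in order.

Answer: no yes no no

Derivation:
String 1 '[[[][]][]][[][[]]]': depth seq [1 2 3 2 3 2 1 2 1 0 1 2 1 2 3 2 1 0]
  -> pairs=9 depth=3 groups=2 -> no
String 2 '[[][][][]][][][][][]': depth seq [1 2 1 2 1 2 1 2 1 0 1 0 1 0 1 0 1 0 1 0]
  -> pairs=10 depth=2 groups=6 -> yes
String 3 '[][[][][][]][[][][]]': depth seq [1 0 1 2 1 2 1 2 1 2 1 0 1 2 1 2 1 2 1 0]
  -> pairs=10 depth=2 groups=3 -> no
String 4 '[[][[[]][[]][[]][]]]': depth seq [1 2 1 2 3 4 3 2 3 4 3 2 3 4 3 2 3 2 1 0]
  -> pairs=10 depth=4 groups=1 -> no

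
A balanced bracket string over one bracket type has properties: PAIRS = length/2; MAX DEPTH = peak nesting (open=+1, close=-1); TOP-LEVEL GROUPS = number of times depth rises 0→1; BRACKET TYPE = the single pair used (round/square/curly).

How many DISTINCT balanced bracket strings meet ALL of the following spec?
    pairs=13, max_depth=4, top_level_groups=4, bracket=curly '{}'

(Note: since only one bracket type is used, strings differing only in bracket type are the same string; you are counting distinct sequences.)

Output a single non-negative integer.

Answer: 35580

Derivation:
Spec: pairs=13 depth=4 groups=4
Count(depth <= 4) = 51708
Count(depth <= 3) = 16128
Count(depth == 4) = 51708 - 16128 = 35580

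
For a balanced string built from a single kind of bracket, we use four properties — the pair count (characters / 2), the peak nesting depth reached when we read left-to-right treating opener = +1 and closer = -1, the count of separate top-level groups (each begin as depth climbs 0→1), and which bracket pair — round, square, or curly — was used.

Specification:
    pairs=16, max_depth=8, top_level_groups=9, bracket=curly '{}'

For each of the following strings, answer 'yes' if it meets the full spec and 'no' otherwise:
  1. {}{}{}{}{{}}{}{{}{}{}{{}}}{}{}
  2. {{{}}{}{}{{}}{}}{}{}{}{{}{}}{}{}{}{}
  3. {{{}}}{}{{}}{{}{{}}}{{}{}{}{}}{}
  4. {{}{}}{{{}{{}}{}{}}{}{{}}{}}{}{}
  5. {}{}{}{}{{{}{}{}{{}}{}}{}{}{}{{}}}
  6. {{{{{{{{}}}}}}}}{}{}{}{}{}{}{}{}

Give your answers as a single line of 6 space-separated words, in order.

String 1 '{}{}{}{}{{}}{}{{}{}{}{{}}}{}{}': depth seq [1 0 1 0 1 0 1 0 1 2 1 0 1 0 1 2 1 2 1 2 1 2 3 2 1 0 1 0 1 0]
  -> pairs=15 depth=3 groups=9 -> no
String 2 '{{{}}{}{}{{}}{}}{}{}{}{{}{}}{}{}{}{}': depth seq [1 2 3 2 1 2 1 2 1 2 3 2 1 2 1 0 1 0 1 0 1 0 1 2 1 2 1 0 1 0 1 0 1 0 1 0]
  -> pairs=18 depth=3 groups=9 -> no
String 3 '{{{}}}{}{{}}{{}{{}}}{{}{}{}{}}{}': depth seq [1 2 3 2 1 0 1 0 1 2 1 0 1 2 1 2 3 2 1 0 1 2 1 2 1 2 1 2 1 0 1 0]
  -> pairs=16 depth=3 groups=6 -> no
String 4 '{{}{}}{{{}{{}}{}{}}{}{{}}{}}{}{}': depth seq [1 2 1 2 1 0 1 2 3 2 3 4 3 2 3 2 3 2 1 2 1 2 3 2 1 2 1 0 1 0 1 0]
  -> pairs=16 depth=4 groups=4 -> no
String 5 '{}{}{}{}{{{}{}{}{{}}{}}{}{}{}{{}}}': depth seq [1 0 1 0 1 0 1 0 1 2 3 2 3 2 3 2 3 4 3 2 3 2 1 2 1 2 1 2 1 2 3 2 1 0]
  -> pairs=17 depth=4 groups=5 -> no
String 6 '{{{{{{{{}}}}}}}}{}{}{}{}{}{}{}{}': depth seq [1 2 3 4 5 6 7 8 7 6 5 4 3 2 1 0 1 0 1 0 1 0 1 0 1 0 1 0 1 0 1 0]
  -> pairs=16 depth=8 groups=9 -> yes

Answer: no no no no no yes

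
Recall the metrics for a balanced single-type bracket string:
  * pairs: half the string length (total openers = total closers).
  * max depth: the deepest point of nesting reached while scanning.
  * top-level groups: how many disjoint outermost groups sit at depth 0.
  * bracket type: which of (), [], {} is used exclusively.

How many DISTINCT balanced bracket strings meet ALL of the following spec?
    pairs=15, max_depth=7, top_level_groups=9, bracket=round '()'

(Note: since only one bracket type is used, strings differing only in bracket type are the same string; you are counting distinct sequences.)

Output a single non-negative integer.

Answer: 9

Derivation:
Spec: pairs=15 depth=7 groups=9
Count(depth <= 7) = 23256
Count(depth <= 6) = 23247
Count(depth == 7) = 23256 - 23247 = 9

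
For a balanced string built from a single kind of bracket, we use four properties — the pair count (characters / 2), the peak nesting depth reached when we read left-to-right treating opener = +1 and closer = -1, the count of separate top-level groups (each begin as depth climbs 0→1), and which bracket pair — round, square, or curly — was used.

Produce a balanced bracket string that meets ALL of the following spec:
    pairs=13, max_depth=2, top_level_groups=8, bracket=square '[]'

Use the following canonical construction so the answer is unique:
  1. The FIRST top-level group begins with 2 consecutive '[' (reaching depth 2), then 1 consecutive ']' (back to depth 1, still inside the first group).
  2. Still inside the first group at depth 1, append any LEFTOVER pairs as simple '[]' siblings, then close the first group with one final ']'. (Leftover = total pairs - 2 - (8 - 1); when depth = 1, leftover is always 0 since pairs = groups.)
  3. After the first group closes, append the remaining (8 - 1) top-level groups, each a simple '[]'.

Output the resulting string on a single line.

Spec: pairs=13 depth=2 groups=8
Leftover pairs = 13 - 2 - (8-1) = 4
First group: deep chain of depth 2 + 4 sibling pairs
Remaining 7 groups: simple '[]' each

Answer: [[][][][][]][][][][][][][]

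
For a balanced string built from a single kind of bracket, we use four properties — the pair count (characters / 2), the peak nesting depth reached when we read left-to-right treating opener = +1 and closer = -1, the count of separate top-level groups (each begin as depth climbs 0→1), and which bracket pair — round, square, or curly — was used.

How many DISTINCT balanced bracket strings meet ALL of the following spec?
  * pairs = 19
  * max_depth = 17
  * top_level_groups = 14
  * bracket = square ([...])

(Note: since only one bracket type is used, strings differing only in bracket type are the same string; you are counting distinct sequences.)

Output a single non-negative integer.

Spec: pairs=19 depth=17 groups=14
Count(depth <= 17) = 24794
Count(depth <= 16) = 24794
Count(depth == 17) = 24794 - 24794 = 0

Answer: 0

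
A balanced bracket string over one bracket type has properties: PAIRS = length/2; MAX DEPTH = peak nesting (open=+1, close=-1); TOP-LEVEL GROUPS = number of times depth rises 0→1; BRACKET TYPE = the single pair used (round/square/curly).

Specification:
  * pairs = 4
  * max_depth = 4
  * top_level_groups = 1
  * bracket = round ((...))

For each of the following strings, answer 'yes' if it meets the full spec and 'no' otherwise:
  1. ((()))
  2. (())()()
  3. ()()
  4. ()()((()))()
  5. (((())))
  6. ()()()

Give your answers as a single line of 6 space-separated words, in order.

Answer: no no no no yes no

Derivation:
String 1 '((()))': depth seq [1 2 3 2 1 0]
  -> pairs=3 depth=3 groups=1 -> no
String 2 '(())()()': depth seq [1 2 1 0 1 0 1 0]
  -> pairs=4 depth=2 groups=3 -> no
String 3 '()()': depth seq [1 0 1 0]
  -> pairs=2 depth=1 groups=2 -> no
String 4 '()()((()))()': depth seq [1 0 1 0 1 2 3 2 1 0 1 0]
  -> pairs=6 depth=3 groups=4 -> no
String 5 '(((())))': depth seq [1 2 3 4 3 2 1 0]
  -> pairs=4 depth=4 groups=1 -> yes
String 6 '()()()': depth seq [1 0 1 0 1 0]
  -> pairs=3 depth=1 groups=3 -> no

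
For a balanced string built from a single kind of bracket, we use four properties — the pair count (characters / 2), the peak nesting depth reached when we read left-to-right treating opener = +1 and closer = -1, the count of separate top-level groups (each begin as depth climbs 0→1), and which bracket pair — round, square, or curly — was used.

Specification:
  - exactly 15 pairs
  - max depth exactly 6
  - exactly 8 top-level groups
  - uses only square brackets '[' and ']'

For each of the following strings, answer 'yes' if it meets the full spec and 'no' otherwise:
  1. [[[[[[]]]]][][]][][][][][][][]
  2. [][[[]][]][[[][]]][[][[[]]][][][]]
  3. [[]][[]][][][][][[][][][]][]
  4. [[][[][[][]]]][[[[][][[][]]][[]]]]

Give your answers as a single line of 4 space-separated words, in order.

Answer: yes no no no

Derivation:
String 1 '[[[[[[]]]]][][]][][][][][][][]': depth seq [1 2 3 4 5 6 5 4 3 2 1 2 1 2 1 0 1 0 1 0 1 0 1 0 1 0 1 0 1 0]
  -> pairs=15 depth=6 groups=8 -> yes
String 2 '[][[[]][]][[[][]]][[][[[]]][][][]]': depth seq [1 0 1 2 3 2 1 2 1 0 1 2 3 2 3 2 1 0 1 2 1 2 3 4 3 2 1 2 1 2 1 2 1 0]
  -> pairs=17 depth=4 groups=4 -> no
String 3 '[[]][[]][][][][][[][][][]][]': depth seq [1 2 1 0 1 2 1 0 1 0 1 0 1 0 1 0 1 2 1 2 1 2 1 2 1 0 1 0]
  -> pairs=14 depth=2 groups=8 -> no
String 4 '[[][[][[][]]]][[[[][][[][]]][[]]]]': depth seq [1 2 1 2 3 2 3 4 3 4 3 2 1 0 1 2 3 4 3 4 3 4 5 4 5 4 3 2 3 4 3 2 1 0]
  -> pairs=17 depth=5 groups=2 -> no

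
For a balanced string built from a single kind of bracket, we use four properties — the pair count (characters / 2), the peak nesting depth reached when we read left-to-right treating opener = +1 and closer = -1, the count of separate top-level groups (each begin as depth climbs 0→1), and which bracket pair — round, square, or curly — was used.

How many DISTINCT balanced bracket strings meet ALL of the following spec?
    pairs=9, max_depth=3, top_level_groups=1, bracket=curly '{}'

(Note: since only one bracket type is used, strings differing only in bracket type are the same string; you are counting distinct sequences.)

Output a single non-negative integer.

Spec: pairs=9 depth=3 groups=1
Count(depth <= 3) = 128
Count(depth <= 2) = 1
Count(depth == 3) = 128 - 1 = 127

Answer: 127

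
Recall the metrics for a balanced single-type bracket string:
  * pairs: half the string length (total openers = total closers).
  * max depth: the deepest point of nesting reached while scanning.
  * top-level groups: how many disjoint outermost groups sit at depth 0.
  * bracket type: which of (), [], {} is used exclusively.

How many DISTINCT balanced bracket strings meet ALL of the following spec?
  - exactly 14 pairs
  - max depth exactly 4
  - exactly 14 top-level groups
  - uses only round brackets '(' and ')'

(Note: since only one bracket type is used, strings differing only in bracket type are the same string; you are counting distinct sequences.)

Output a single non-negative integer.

Answer: 0

Derivation:
Spec: pairs=14 depth=4 groups=14
Count(depth <= 4) = 1
Count(depth <= 3) = 1
Count(depth == 4) = 1 - 1 = 0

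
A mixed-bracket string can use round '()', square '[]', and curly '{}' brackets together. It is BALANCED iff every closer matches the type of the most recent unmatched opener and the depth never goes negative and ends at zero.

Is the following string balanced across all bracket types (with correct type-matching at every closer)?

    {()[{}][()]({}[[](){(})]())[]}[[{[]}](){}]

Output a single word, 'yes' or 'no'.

Answer: no

Derivation:
pos 0: push '{'; stack = {
pos 1: push '('; stack = {(
pos 2: ')' matches '('; pop; stack = {
pos 3: push '['; stack = {[
pos 4: push '{'; stack = {[{
pos 5: '}' matches '{'; pop; stack = {[
pos 6: ']' matches '['; pop; stack = {
pos 7: push '['; stack = {[
pos 8: push '('; stack = {[(
pos 9: ')' matches '('; pop; stack = {[
pos 10: ']' matches '['; pop; stack = {
pos 11: push '('; stack = {(
pos 12: push '{'; stack = {({
pos 13: '}' matches '{'; pop; stack = {(
pos 14: push '['; stack = {([
pos 15: push '['; stack = {([[
pos 16: ']' matches '['; pop; stack = {([
pos 17: push '('; stack = {([(
pos 18: ')' matches '('; pop; stack = {([
pos 19: push '{'; stack = {([{
pos 20: push '('; stack = {([{(
pos 21: saw closer '}' but top of stack is '(' (expected ')') → INVALID
Verdict: type mismatch at position 21: '}' closes '(' → no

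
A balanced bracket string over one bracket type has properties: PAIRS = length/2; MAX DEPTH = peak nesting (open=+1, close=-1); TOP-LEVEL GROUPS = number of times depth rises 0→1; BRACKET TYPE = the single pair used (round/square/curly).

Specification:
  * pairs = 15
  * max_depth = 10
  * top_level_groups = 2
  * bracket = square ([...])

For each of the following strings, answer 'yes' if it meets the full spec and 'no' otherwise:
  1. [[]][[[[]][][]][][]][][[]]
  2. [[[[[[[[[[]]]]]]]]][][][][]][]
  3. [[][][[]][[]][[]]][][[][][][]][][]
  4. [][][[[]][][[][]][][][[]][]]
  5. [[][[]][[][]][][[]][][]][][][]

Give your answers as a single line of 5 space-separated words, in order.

String 1 '[[]][[[[]][][]][][]][][[]]': depth seq [1 2 1 0 1 2 3 4 3 2 3 2 3 2 1 2 1 2 1 0 1 0 1 2 1 0]
  -> pairs=13 depth=4 groups=4 -> no
String 2 '[[[[[[[[[[]]]]]]]]][][][][]][]': depth seq [1 2 3 4 5 6 7 8 9 10 9 8 7 6 5 4 3 2 1 2 1 2 1 2 1 2 1 0 1 0]
  -> pairs=15 depth=10 groups=2 -> yes
String 3 '[[][][[]][[]][[]]][][[][][][]][][]': depth seq [1 2 1 2 1 2 3 2 1 2 3 2 1 2 3 2 1 0 1 0 1 2 1 2 1 2 1 2 1 0 1 0 1 0]
  -> pairs=17 depth=3 groups=5 -> no
String 4 '[][][[[]][][[][]][][][[]][]]': depth seq [1 0 1 0 1 2 3 2 1 2 1 2 3 2 3 2 1 2 1 2 1 2 3 2 1 2 1 0]
  -> pairs=14 depth=3 groups=3 -> no
String 5 '[[][[]][[][]][][[]][][]][][][]': depth seq [1 2 1 2 3 2 1 2 3 2 3 2 1 2 1 2 3 2 1 2 1 2 1 0 1 0 1 0 1 0]
  -> pairs=15 depth=3 groups=4 -> no

Answer: no yes no no no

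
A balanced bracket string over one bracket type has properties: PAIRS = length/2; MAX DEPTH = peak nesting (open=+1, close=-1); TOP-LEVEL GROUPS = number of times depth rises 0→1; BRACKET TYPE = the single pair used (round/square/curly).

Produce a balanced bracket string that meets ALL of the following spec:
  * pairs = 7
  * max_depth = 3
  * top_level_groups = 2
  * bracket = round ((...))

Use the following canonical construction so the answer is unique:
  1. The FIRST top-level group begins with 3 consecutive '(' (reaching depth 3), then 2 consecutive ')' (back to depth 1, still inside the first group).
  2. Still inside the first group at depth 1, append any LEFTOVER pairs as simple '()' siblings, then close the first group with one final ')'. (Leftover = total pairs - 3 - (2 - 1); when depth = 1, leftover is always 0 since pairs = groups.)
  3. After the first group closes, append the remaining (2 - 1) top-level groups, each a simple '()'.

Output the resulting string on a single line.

Spec: pairs=7 depth=3 groups=2
Leftover pairs = 7 - 3 - (2-1) = 3
First group: deep chain of depth 3 + 3 sibling pairs
Remaining 1 groups: simple '()' each

Answer: ((())()()())()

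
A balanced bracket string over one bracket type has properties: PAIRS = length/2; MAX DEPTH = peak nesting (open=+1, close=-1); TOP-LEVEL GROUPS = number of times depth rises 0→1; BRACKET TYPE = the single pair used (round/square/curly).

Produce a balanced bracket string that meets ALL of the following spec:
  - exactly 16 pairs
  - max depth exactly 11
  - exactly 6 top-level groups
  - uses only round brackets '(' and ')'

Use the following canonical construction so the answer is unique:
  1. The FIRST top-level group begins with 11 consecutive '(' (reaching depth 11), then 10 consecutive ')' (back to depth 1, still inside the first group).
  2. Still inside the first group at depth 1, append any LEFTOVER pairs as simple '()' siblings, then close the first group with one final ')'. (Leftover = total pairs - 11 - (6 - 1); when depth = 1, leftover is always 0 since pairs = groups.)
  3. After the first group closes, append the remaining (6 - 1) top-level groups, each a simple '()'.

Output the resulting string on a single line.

Spec: pairs=16 depth=11 groups=6
Leftover pairs = 16 - 11 - (6-1) = 0
First group: deep chain of depth 11 + 0 sibling pairs
Remaining 5 groups: simple '()' each

Answer: ((((((((((()))))))))))()()()()()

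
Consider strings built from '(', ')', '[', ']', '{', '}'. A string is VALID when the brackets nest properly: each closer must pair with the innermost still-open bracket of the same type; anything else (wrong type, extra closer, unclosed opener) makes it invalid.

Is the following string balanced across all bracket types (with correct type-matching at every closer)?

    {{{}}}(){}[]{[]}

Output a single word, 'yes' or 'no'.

Answer: yes

Derivation:
pos 0: push '{'; stack = {
pos 1: push '{'; stack = {{
pos 2: push '{'; stack = {{{
pos 3: '}' matches '{'; pop; stack = {{
pos 4: '}' matches '{'; pop; stack = {
pos 5: '}' matches '{'; pop; stack = (empty)
pos 6: push '('; stack = (
pos 7: ')' matches '('; pop; stack = (empty)
pos 8: push '{'; stack = {
pos 9: '}' matches '{'; pop; stack = (empty)
pos 10: push '['; stack = [
pos 11: ']' matches '['; pop; stack = (empty)
pos 12: push '{'; stack = {
pos 13: push '['; stack = {[
pos 14: ']' matches '['; pop; stack = {
pos 15: '}' matches '{'; pop; stack = (empty)
end: stack empty → VALID
Verdict: properly nested → yes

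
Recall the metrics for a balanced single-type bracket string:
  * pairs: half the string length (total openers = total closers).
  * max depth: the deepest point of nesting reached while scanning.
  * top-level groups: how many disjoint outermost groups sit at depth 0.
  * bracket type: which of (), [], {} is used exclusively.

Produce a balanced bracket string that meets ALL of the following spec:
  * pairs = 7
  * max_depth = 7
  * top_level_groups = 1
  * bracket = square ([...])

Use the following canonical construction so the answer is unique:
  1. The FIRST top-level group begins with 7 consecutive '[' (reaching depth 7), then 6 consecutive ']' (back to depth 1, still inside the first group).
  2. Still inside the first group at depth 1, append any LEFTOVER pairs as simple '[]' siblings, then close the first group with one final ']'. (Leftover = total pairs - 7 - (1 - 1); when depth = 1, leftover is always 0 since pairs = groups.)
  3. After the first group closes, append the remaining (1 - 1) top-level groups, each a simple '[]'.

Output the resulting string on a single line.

Spec: pairs=7 depth=7 groups=1
Leftover pairs = 7 - 7 - (1-1) = 0
First group: deep chain of depth 7 + 0 sibling pairs
Remaining 0 groups: simple '[]' each

Answer: [[[[[[[]]]]]]]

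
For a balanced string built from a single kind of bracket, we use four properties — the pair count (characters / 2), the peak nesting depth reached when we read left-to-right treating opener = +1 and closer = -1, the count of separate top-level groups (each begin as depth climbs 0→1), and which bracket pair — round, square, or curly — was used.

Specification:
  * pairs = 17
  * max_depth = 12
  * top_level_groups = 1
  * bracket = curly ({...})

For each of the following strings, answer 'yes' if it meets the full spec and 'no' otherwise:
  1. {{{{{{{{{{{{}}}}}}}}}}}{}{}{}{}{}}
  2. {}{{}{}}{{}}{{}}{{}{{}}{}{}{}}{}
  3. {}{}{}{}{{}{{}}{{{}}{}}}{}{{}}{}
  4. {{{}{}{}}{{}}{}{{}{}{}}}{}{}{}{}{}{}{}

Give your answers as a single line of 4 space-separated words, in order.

String 1 '{{{{{{{{{{{{}}}}}}}}}}}{}{}{}{}{}}': depth seq [1 2 3 4 5 6 7 8 9 10 11 12 11 10 9 8 7 6 5 4 3 2 1 2 1 2 1 2 1 2 1 2 1 0]
  -> pairs=17 depth=12 groups=1 -> yes
String 2 '{}{{}{}}{{}}{{}}{{}{{}}{}{}{}}{}': depth seq [1 0 1 2 1 2 1 0 1 2 1 0 1 2 1 0 1 2 1 2 3 2 1 2 1 2 1 2 1 0 1 0]
  -> pairs=16 depth=3 groups=6 -> no
String 3 '{}{}{}{}{{}{{}}{{{}}{}}}{}{{}}{}': depth seq [1 0 1 0 1 0 1 0 1 2 1 2 3 2 1 2 3 4 3 2 3 2 1 0 1 0 1 2 1 0 1 0]
  -> pairs=16 depth=4 groups=8 -> no
String 4 '{{{}{}{}}{{}}{}{{}{}{}}}{}{}{}{}{}{}{}': depth seq [1 2 3 2 3 2 3 2 1 2 3 2 1 2 1 2 3 2 3 2 3 2 1 0 1 0 1 0 1 0 1 0 1 0 1 0 1 0]
  -> pairs=19 depth=3 groups=8 -> no

Answer: yes no no no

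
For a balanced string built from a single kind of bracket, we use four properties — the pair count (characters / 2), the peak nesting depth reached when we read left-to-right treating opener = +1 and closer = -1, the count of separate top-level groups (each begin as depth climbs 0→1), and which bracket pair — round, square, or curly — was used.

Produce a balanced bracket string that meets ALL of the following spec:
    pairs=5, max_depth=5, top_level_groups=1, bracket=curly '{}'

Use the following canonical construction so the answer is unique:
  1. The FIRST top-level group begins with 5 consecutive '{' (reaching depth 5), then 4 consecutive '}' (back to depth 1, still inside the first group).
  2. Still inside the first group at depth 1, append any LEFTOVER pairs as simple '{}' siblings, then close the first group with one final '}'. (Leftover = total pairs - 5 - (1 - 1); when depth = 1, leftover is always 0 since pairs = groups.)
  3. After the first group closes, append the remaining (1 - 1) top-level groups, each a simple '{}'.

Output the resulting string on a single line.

Spec: pairs=5 depth=5 groups=1
Leftover pairs = 5 - 5 - (1-1) = 0
First group: deep chain of depth 5 + 0 sibling pairs
Remaining 0 groups: simple '{}' each

Answer: {{{{{}}}}}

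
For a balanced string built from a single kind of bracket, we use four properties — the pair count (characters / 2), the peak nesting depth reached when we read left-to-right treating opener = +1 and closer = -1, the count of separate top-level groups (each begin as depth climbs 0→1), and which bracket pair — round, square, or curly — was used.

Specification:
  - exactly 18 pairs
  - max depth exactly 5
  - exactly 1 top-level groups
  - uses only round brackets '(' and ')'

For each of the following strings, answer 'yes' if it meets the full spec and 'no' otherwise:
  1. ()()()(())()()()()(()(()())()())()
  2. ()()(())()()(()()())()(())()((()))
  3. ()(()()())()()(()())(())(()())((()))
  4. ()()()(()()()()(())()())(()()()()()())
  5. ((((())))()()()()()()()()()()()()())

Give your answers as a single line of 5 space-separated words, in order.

String 1 '()()()(())()()()()(()(()())()())()': depth seq [1 0 1 0 1 0 1 2 1 0 1 0 1 0 1 0 1 0 1 2 1 2 3 2 3 2 1 2 1 2 1 0 1 0]
  -> pairs=17 depth=3 groups=10 -> no
String 2 '()()(())()()(()()())()(())()((()))': depth seq [1 0 1 0 1 2 1 0 1 0 1 0 1 2 1 2 1 2 1 0 1 0 1 2 1 0 1 0 1 2 3 2 1 0]
  -> pairs=17 depth=3 groups=10 -> no
String 3 '()(()()())()()(()())(())(()())((()))': depth seq [1 0 1 2 1 2 1 2 1 0 1 0 1 0 1 2 1 2 1 0 1 2 1 0 1 2 1 2 1 0 1 2 3 2 1 0]
  -> pairs=18 depth=3 groups=8 -> no
String 4 '()()()(()()()()(())()())(()()()()()())': depth seq [1 0 1 0 1 0 1 2 1 2 1 2 1 2 1 2 3 2 1 2 1 2 1 0 1 2 1 2 1 2 1 2 1 2 1 2 1 0]
  -> pairs=19 depth=3 groups=5 -> no
String 5 '((((())))()()()()()()()()()()()()())': depth seq [1 2 3 4 5 4 3 2 1 2 1 2 1 2 1 2 1 2 1 2 1 2 1 2 1 2 1 2 1 2 1 2 1 2 1 0]
  -> pairs=18 depth=5 groups=1 -> yes

Answer: no no no no yes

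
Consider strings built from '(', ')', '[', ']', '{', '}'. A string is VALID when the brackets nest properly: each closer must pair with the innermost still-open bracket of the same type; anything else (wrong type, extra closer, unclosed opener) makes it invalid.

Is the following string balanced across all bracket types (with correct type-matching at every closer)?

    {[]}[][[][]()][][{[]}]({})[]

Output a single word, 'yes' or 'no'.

pos 0: push '{'; stack = {
pos 1: push '['; stack = {[
pos 2: ']' matches '['; pop; stack = {
pos 3: '}' matches '{'; pop; stack = (empty)
pos 4: push '['; stack = [
pos 5: ']' matches '['; pop; stack = (empty)
pos 6: push '['; stack = [
pos 7: push '['; stack = [[
pos 8: ']' matches '['; pop; stack = [
pos 9: push '['; stack = [[
pos 10: ']' matches '['; pop; stack = [
pos 11: push '('; stack = [(
pos 12: ')' matches '('; pop; stack = [
pos 13: ']' matches '['; pop; stack = (empty)
pos 14: push '['; stack = [
pos 15: ']' matches '['; pop; stack = (empty)
pos 16: push '['; stack = [
pos 17: push '{'; stack = [{
pos 18: push '['; stack = [{[
pos 19: ']' matches '['; pop; stack = [{
pos 20: '}' matches '{'; pop; stack = [
pos 21: ']' matches '['; pop; stack = (empty)
pos 22: push '('; stack = (
pos 23: push '{'; stack = ({
pos 24: '}' matches '{'; pop; stack = (
pos 25: ')' matches '('; pop; stack = (empty)
pos 26: push '['; stack = [
pos 27: ']' matches '['; pop; stack = (empty)
end: stack empty → VALID
Verdict: properly nested → yes

Answer: yes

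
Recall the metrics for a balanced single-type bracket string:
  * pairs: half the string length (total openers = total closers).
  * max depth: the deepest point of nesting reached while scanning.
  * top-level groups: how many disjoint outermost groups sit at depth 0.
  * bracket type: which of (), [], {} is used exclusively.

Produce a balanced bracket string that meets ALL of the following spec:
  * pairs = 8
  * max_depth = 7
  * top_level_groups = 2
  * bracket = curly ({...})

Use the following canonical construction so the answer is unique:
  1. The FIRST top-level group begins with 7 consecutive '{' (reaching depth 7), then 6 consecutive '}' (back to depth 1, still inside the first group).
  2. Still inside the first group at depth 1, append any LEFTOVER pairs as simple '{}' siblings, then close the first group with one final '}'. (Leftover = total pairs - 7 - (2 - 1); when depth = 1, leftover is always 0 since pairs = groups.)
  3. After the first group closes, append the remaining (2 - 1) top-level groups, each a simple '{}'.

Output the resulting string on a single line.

Answer: {{{{{{{}}}}}}}{}

Derivation:
Spec: pairs=8 depth=7 groups=2
Leftover pairs = 8 - 7 - (2-1) = 0
First group: deep chain of depth 7 + 0 sibling pairs
Remaining 1 groups: simple '{}' each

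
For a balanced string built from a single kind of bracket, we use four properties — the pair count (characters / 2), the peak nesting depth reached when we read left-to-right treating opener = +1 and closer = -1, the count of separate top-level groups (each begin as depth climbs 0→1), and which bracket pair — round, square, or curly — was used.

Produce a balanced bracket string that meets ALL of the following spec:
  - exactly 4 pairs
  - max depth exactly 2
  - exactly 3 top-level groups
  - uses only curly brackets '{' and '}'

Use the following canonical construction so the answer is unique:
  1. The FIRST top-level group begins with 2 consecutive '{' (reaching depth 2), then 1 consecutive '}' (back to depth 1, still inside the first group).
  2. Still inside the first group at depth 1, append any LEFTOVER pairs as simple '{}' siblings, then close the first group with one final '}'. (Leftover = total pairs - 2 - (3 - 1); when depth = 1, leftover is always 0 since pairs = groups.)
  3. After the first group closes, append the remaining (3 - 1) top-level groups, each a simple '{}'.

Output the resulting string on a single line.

Spec: pairs=4 depth=2 groups=3
Leftover pairs = 4 - 2 - (3-1) = 0
First group: deep chain of depth 2 + 0 sibling pairs
Remaining 2 groups: simple '{}' each

Answer: {{}}{}{}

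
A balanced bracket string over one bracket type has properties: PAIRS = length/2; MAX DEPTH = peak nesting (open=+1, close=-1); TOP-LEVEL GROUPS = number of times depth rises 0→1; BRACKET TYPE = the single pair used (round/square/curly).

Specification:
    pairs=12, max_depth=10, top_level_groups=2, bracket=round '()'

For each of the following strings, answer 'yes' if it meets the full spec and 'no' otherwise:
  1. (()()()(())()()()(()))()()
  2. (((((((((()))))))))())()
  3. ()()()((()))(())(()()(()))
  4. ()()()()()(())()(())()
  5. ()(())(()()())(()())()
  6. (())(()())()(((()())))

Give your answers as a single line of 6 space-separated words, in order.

Answer: no yes no no no no

Derivation:
String 1 '(()()()(())()()()(()))()()': depth seq [1 2 1 2 1 2 1 2 3 2 1 2 1 2 1 2 1 2 3 2 1 0 1 0 1 0]
  -> pairs=13 depth=3 groups=3 -> no
String 2 '(((((((((()))))))))())()': depth seq [1 2 3 4 5 6 7 8 9 10 9 8 7 6 5 4 3 2 1 2 1 0 1 0]
  -> pairs=12 depth=10 groups=2 -> yes
String 3 '()()()((()))(())(()()(()))': depth seq [1 0 1 0 1 0 1 2 3 2 1 0 1 2 1 0 1 2 1 2 1 2 3 2 1 0]
  -> pairs=13 depth=3 groups=6 -> no
String 4 '()()()()()(())()(())()': depth seq [1 0 1 0 1 0 1 0 1 0 1 2 1 0 1 0 1 2 1 0 1 0]
  -> pairs=11 depth=2 groups=9 -> no
String 5 '()(())(()()())(()())()': depth seq [1 0 1 2 1 0 1 2 1 2 1 2 1 0 1 2 1 2 1 0 1 0]
  -> pairs=11 depth=2 groups=5 -> no
String 6 '(())(()())()(((()())))': depth seq [1 2 1 0 1 2 1 2 1 0 1 0 1 2 3 4 3 4 3 2 1 0]
  -> pairs=11 depth=4 groups=4 -> no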